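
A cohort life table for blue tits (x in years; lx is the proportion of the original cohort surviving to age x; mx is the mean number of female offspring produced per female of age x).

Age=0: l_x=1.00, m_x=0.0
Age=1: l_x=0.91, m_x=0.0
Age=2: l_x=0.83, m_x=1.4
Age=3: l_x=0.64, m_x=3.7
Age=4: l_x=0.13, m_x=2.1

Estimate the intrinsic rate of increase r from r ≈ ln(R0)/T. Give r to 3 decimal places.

R0 = Σ lx·mx = 0 + 0 + 1.162 + 2.368 + 0.273 = 3.803
Σ x·lx·mx = 10.52; T = 10.52/3.803 = 2.76624…
r ≈ ln(R0)/T = ln(3.803)/2.76624… = 0.48289… → 0.483

0.483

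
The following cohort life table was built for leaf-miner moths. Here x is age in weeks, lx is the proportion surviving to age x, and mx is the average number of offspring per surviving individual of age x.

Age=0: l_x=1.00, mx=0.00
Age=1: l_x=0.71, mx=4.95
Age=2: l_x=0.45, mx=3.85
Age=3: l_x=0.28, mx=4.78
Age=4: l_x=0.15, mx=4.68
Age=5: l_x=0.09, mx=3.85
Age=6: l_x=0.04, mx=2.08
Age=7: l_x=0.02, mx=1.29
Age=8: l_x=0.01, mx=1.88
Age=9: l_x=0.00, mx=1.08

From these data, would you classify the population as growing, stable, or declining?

growing

R0 = Σ lx·mx = 0 + 3.5145 + 1.7325 + 1.3384 + 0.702 + 0.3465 + 0.0832 + 0.0258 + 0.0188 + 0 = 7.7617
R0 > 1, so the population is growing.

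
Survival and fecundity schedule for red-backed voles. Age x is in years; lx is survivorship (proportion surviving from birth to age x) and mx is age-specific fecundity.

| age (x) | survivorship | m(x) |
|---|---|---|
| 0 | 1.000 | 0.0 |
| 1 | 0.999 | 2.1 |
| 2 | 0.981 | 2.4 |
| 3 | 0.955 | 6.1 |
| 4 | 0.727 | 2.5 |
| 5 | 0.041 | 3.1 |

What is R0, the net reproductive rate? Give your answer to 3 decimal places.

12.222

lx·mx by age: 0, 2.0979, 2.3544, 5.8255, 1.8175, 0.1271
R0 = Σ lx·mx = 12.2224 → 12.222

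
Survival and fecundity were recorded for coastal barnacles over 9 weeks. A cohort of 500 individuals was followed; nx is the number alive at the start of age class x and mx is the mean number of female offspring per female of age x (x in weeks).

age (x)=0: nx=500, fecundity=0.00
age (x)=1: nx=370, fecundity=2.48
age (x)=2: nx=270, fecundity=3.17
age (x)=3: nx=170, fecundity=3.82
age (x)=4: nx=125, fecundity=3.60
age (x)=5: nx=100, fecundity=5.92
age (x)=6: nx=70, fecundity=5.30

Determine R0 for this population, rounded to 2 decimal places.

lx = nx/n0 = nx/500: 1, 0.74, 0.54, 0.34, 0.25, 0.2, 0.14
lx·mx by age: 0, 1.8352, 1.7118, 1.2988, 0.9, 1.184, 0.742
R0 = Σ lx·mx = 7.6718 → 7.67

7.67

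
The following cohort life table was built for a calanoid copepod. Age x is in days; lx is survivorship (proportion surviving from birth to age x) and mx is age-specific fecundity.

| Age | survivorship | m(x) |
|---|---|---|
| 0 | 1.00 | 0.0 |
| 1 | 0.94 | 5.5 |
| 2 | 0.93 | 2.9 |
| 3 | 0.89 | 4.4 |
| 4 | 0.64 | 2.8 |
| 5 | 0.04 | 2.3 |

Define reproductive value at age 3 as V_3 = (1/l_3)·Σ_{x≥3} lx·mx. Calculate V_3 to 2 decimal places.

6.52

lx·mx for x ≥ 3: 3.916, 1.792, 0.092 → sum = 5.8
V_3 = 5.8 / l_3 = 5.8 / 0.89 = 6.516854… → 6.52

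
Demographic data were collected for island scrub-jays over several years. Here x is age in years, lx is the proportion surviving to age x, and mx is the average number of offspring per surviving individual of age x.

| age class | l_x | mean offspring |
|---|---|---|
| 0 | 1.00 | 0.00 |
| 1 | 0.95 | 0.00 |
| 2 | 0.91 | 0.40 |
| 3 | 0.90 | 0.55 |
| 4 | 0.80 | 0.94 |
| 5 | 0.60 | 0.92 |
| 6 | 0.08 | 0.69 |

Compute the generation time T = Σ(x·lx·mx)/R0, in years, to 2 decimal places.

lx·mx: 0, 0, 0.364, 0.495, 0.752, 0.552, 0.0552 → R0 = 2.2182
x·lx·mx: 0, 0, 0.728, 1.485, 3.008, 2.76, 0.3312 → Σ = 8.3122
T = 8.3122 / 2.2182 = 3.747273… → 3.75

3.75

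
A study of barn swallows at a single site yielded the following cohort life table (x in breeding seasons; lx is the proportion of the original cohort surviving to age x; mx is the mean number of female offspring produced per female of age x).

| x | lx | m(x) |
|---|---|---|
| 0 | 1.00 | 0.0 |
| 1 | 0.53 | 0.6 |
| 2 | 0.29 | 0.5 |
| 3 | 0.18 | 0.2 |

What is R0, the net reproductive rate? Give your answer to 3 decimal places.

0.499

lx·mx by age: 0, 0.318, 0.145, 0.036
R0 = Σ lx·mx = 0.499 → 0.499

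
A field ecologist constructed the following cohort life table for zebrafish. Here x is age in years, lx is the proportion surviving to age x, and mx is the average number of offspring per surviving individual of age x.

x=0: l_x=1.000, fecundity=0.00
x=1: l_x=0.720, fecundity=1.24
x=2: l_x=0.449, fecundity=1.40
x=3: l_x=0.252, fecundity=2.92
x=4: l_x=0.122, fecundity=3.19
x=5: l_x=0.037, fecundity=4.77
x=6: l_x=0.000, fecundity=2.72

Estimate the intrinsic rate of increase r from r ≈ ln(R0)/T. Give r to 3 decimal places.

R0 = Σ lx·mx = 0 + 0.8928 + 0.6286 + 0.73584 + 0.38918 + 0.17649 + 0 = 2.82291
Σ x·lx·mx = 6.79669; T = 6.79669/2.82291 = 2.40769…
r ≈ ln(R0)/T = ln(2.82291)/2.40769… = 0.43102… → 0.431

0.431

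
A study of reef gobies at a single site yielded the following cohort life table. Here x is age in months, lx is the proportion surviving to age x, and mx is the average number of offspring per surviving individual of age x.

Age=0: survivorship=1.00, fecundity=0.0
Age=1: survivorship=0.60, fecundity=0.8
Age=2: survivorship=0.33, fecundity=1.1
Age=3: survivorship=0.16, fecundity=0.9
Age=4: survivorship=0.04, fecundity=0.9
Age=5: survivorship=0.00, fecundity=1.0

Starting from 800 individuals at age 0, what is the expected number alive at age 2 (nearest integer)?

264

Expected survivors = N0 · l_2 = 800 × 0.33 = 264 → 264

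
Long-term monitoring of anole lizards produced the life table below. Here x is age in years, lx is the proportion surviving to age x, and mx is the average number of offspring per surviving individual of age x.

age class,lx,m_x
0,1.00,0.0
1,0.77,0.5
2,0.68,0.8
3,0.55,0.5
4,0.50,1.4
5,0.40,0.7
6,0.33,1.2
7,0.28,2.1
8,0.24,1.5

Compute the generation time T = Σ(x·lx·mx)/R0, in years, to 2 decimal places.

lx·mx: 0, 0.385, 0.544, 0.275, 0.7, 0.28, 0.396, 0.588, 0.36 → R0 = 3.528
x·lx·mx: 0, 0.385, 1.088, 0.825, 2.8, 1.4, 2.376, 4.116, 2.88 → Σ = 15.87
T = 15.87 / 3.528 = 4.498299… → 4.50

4.50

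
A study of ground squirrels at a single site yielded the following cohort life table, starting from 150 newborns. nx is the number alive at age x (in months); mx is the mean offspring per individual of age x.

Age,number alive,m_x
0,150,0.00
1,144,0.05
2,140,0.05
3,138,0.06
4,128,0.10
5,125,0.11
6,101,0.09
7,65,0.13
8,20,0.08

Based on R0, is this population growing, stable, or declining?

declining

lx = nx/n0 = nx/150: 1, 0.96, 0.93333…, 0.92, 0.85333…, 0.83333…, 0.67333…, 0.43333…, 0.13333…
R0 = Σ lx·mx = 0 + 0.048 + 0.046667… + 0.0552 + 0.085333… + 0.091667… + 0.0606… + 0.056333… + 0.010667… = 0.454467…
R0 < 1, so the population is declining.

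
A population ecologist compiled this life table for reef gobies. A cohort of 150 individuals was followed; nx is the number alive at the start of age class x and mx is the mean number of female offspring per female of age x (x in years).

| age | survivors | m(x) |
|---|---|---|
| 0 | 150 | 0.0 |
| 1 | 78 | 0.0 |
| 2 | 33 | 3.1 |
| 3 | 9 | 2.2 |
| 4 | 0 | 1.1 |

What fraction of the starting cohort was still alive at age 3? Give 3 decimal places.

l_3 = n_3/n_0 = 9/150 = 0.06 → 0.060

0.060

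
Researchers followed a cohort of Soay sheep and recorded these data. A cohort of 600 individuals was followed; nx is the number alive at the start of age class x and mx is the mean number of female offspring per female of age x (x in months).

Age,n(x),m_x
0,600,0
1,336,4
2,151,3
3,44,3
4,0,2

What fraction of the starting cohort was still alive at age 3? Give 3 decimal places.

l_3 = n_3/n_0 = 44/600 = 0.073333… → 0.073

0.073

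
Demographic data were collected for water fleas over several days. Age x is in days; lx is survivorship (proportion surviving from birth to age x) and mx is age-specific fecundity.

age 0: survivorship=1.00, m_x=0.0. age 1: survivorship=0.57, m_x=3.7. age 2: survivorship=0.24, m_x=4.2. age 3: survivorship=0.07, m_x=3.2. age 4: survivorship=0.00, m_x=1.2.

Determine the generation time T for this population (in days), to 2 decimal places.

1.44

lx·mx: 0, 2.109, 1.008, 0.224, 0 → R0 = 3.341
x·lx·mx: 0, 2.109, 2.016, 0.672, 0 → Σ = 4.797
T = 4.797 / 3.341 = 1.435798… → 1.44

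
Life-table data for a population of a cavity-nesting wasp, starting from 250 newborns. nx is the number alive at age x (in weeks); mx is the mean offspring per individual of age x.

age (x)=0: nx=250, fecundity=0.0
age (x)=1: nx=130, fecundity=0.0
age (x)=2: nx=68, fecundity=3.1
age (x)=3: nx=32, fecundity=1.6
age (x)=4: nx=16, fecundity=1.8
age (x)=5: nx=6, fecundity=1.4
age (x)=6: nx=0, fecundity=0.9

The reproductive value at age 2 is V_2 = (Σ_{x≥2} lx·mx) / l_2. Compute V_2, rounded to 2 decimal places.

4.40

lx = nx/n0 = nx/250: 1, 0.52, 0.272, 0.128, 0.064, 0.024, 0
lx·mx for x ≥ 2: 0.8432, 0.2048, 0.1152, 0.0336, 0 → sum = 1.1968
V_2 = 1.1968 / l_2 = 1.1968 / 0.272 = 4.4 → 4.40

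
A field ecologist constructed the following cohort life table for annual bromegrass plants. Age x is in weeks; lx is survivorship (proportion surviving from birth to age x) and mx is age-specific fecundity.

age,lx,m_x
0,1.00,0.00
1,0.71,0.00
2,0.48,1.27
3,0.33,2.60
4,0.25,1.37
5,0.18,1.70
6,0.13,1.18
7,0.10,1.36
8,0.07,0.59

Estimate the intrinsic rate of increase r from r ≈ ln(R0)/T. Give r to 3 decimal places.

0.246

R0 = Σ lx·mx = 0 + 0 + 0.6096 + 0.858 + 0.3425 + 0.306 + 0.1534 + 0.136 + 0.0413 = 2.4468
Σ x·lx·mx = 8.896; T = 8.896/2.4468 = 3.63577…
r ≈ ln(R0)/T = ln(2.4468)/3.63577… = 0.24611… → 0.246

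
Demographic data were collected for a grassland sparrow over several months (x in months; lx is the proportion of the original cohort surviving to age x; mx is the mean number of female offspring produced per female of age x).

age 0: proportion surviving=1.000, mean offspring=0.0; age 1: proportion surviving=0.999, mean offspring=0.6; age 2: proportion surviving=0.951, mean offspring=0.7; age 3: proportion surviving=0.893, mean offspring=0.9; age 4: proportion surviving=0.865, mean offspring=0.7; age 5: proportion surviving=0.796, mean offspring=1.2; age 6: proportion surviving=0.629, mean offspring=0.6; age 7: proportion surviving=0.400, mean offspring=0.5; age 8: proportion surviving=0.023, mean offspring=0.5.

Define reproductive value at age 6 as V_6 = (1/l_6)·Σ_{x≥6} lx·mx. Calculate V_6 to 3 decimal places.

0.936

lx·mx for x ≥ 6: 0.3774, 0.2, 0.0115 → sum = 0.5889
V_6 = 0.5889 / l_6 = 0.5889 / 0.629 = 0.936248… → 0.936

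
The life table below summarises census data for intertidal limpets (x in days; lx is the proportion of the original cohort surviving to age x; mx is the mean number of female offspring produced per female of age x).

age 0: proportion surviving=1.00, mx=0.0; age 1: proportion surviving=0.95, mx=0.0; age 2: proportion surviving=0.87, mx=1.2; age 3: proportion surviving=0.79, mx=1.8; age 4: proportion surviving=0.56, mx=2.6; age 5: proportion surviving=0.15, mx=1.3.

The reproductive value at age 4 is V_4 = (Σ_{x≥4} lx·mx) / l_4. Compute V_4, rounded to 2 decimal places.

2.95

lx·mx for x ≥ 4: 1.456, 0.195 → sum = 1.651
V_4 = 1.651 / l_4 = 1.651 / 0.56 = 2.948214… → 2.95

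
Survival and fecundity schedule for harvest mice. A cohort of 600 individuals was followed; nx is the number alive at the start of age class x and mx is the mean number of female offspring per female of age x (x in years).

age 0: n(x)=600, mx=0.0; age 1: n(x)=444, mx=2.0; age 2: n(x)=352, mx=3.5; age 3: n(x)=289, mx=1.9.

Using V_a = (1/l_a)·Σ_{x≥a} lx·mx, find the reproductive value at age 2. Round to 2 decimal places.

lx = nx/n0 = nx/600: 1, 0.74, 0.58667…, 0.48167…
lx·mx for x ≥ 2: 2.053333…, 0.915167… → sum = 2.9685…
V_2 = 2.9685… / l_2 = 2.9685… / 0.586667… = 5.059943… → 5.06

5.06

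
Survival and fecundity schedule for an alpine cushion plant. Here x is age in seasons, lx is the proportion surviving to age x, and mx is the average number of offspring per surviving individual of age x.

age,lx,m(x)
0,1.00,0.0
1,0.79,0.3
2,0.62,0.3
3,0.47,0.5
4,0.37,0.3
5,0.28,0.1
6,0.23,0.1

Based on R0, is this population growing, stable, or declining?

R0 = Σ lx·mx = 0 + 0.237 + 0.186 + 0.235 + 0.111 + 0.028 + 0.023 = 0.82
R0 < 1, so the population is declining.

declining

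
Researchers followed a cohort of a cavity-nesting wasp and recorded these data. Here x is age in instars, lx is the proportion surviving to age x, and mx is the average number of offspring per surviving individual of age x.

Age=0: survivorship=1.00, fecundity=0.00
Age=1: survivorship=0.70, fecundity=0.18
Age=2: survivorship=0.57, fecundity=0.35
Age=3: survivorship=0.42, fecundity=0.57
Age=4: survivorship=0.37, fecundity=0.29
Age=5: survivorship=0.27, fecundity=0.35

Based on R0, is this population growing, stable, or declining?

R0 = Σ lx·mx = 0 + 0.126 + 0.1995 + 0.2394 + 0.1073 + 0.0945 = 0.7667
R0 < 1, so the population is declining.

declining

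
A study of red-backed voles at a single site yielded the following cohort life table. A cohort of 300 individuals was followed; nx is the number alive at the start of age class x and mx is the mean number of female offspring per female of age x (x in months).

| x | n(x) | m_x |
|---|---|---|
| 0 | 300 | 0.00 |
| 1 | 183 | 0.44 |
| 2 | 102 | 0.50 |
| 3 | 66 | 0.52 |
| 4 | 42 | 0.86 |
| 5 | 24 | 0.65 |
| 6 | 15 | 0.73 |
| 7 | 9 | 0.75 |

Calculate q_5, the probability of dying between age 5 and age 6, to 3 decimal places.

0.375

lx = nx/n0 = nx/300: 1, 0.61, 0.34, 0.22, 0.14, 0.08, 0.05, 0.03
q_5 = (l_5 − l_6) / l_5 = (0.08 − 0.05) / 0.08
     = 0.03 / 0.08 = 0.375 → 0.375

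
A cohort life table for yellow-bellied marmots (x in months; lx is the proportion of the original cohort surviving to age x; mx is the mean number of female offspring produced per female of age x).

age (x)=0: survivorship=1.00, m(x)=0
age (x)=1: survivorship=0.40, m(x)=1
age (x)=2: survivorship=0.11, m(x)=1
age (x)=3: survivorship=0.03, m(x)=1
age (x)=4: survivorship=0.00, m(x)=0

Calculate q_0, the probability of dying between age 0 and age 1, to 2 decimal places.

q_0 = (l_0 − l_1) / l_0 = (1 − 0.4) / 1
     = 0.6 / 1 = 0.6 → 0.60

0.60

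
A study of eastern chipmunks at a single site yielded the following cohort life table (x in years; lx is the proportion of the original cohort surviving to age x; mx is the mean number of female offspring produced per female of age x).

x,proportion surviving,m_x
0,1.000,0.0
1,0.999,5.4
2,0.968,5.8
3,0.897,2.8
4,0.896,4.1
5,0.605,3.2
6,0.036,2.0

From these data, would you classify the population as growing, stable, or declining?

R0 = Σ lx·mx = 0 + 5.3946 + 5.6144 + 2.5116 + 3.6736 + 1.936 + 0.072 = 19.2022
R0 > 1, so the population is growing.

growing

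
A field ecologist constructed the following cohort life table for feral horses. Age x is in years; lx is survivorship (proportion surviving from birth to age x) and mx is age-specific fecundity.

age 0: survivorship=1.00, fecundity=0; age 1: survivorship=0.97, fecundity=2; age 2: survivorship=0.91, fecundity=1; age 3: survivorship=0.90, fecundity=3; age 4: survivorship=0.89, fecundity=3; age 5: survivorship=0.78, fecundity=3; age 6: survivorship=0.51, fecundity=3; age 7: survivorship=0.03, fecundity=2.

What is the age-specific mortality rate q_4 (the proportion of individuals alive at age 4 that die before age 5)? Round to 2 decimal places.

q_4 = (l_4 − l_5) / l_4 = (0.89 − 0.78) / 0.89
     = 0.11 / 0.89 = 0.123596… → 0.12

0.12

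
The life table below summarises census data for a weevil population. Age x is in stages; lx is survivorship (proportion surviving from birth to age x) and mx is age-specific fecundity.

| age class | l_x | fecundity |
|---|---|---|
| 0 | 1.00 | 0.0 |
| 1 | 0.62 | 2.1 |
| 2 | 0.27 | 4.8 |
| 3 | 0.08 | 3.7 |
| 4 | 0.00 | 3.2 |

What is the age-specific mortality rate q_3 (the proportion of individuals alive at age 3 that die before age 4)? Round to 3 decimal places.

q_3 = (l_3 − l_4) / l_3 = (0.08 − 0) / 0.08
     = 0.08 / 0.08 = 1 → 1.000

1.000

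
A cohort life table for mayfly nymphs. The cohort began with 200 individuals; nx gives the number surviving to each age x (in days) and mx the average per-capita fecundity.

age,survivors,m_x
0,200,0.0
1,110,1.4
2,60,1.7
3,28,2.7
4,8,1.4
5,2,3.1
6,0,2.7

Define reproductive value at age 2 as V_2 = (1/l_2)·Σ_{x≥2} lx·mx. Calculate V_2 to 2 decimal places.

3.25

lx = nx/n0 = nx/200: 1, 0.55, 0.3, 0.14, 0.04, 0.01, 0
lx·mx for x ≥ 2: 0.51, 0.378, 0.056, 0.031, 0 → sum = 0.975
V_2 = 0.975 / l_2 = 0.975 / 0.3 = 3.25 → 3.25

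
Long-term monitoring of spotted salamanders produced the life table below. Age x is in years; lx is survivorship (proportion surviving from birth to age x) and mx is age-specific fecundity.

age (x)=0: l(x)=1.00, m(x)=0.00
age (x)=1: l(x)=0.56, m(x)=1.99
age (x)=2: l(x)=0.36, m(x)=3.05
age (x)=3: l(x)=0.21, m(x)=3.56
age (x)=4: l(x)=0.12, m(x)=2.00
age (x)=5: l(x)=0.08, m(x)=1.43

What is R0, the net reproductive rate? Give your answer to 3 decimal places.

lx·mx by age: 0, 1.1144, 1.098, 0.7476, 0.24, 0.1144
R0 = Σ lx·mx = 3.3144 → 3.314

3.314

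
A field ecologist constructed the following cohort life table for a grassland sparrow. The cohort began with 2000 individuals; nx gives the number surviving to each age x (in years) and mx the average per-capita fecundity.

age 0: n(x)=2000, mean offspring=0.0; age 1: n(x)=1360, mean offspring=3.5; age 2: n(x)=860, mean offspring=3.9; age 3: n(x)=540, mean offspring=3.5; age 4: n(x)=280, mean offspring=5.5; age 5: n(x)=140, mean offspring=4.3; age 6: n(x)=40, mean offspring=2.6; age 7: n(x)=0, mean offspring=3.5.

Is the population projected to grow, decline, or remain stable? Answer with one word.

growing

lx = nx/n0 = nx/2000: 1, 0.68, 0.43, 0.27, 0.14, 0.07, 0.02, 0
R0 = Σ lx·mx = 0 + 2.38 + 1.677 + 0.945 + 0.77 + 0.301 + 0.052 + 0 = 6.125
R0 > 1, so the population is growing.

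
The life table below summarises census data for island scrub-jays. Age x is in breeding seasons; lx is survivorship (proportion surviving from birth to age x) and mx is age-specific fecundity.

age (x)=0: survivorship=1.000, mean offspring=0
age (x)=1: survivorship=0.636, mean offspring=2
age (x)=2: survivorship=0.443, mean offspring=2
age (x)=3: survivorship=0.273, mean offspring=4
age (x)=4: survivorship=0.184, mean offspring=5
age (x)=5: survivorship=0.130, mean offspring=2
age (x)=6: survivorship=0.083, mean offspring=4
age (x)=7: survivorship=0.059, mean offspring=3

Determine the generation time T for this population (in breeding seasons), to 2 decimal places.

lx·mx: 0, 1.272, 0.886, 1.092, 0.92, 0.26, 0.332, 0.177 → R0 = 4.939
x·lx·mx: 0, 1.272, 1.772, 3.276, 3.68, 1.3, 1.992, 1.239 → Σ = 14.531
T = 14.531 / 4.939 = 2.942094… → 2.94

2.94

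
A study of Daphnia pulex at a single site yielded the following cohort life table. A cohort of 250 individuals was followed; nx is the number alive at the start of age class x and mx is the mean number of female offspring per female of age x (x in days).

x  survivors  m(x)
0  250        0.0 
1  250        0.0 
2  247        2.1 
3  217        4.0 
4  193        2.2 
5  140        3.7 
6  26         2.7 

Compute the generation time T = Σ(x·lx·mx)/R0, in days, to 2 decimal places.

3.48

lx = nx/n0 = nx/250: 1, 1, 0.988, 0.868, 0.772, 0.56, 0.104
lx·mx: 0, 0, 2.0748, 3.472, 1.6984, 2.072, 0.2808 → R0 = 9.598
x·lx·mx: 0, 0, 4.1496, 10.416, 6.7936, 10.36, 1.6848 → Σ = 33.404
T = 33.404 / 9.598 = 3.480308… → 3.48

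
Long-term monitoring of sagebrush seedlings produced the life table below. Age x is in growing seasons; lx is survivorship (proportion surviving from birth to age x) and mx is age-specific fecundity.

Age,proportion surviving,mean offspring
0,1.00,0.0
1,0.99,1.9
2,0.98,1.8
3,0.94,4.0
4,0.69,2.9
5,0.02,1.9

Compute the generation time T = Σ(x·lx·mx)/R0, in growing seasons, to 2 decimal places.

lx·mx: 0, 1.881, 1.764, 3.76, 2.001, 0.038 → R0 = 9.444
x·lx·mx: 0, 1.881, 3.528, 11.28, 8.004, 0.19 → Σ = 24.883
T = 24.883 / 9.444 = 2.634795… → 2.63

2.63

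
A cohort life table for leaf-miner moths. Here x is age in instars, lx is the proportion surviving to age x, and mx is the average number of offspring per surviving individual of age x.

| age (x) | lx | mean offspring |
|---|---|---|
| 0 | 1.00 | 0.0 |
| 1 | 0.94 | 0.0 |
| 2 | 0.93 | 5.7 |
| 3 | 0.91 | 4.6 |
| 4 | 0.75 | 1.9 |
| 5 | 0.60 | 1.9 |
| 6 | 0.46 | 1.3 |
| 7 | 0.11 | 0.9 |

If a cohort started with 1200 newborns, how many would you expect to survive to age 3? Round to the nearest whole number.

Expected survivors = N0 · l_3 = 1200 × 0.91 = 1092 → 1092

1092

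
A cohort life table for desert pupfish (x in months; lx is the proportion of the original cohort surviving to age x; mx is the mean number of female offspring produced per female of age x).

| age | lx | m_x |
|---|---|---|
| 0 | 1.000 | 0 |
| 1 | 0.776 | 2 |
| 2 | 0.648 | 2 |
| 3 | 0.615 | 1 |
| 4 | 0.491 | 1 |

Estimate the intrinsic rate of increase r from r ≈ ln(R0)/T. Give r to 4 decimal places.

0.6835

R0 = Σ lx·mx = 0 + 1.552 + 1.296 + 0.615 + 0.491 = 3.954
Σ x·lx·mx = 7.953; T = 7.953/3.954 = 2.01138…
r ≈ ln(R0)/T = ln(3.954)/2.01138… = 0.683475… → 0.6835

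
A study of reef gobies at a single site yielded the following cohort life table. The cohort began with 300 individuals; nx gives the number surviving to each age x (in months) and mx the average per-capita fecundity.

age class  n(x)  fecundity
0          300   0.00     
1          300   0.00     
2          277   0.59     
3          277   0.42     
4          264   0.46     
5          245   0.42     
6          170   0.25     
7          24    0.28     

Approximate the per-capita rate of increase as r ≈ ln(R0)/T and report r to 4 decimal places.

lx = nx/n0 = nx/300: 1, 1, 0.92333…, 0.92333…, 0.88, 0.81667…, 0.56667…, 0.08
R0 = Σ lx·mx = 0 + 0 + 0.54477… + 0.3878… + 0.4048 + 0.343… + 0.14167… + 0.0224 = 1.844433…
Σ x·lx·mx = 6.593933…; T = 6.593933…/1.844433… = 3.57505…
r ≈ ln(R0)/T = ln(1.844433…)/3.57505… = 0.171235… → 0.1712

0.1712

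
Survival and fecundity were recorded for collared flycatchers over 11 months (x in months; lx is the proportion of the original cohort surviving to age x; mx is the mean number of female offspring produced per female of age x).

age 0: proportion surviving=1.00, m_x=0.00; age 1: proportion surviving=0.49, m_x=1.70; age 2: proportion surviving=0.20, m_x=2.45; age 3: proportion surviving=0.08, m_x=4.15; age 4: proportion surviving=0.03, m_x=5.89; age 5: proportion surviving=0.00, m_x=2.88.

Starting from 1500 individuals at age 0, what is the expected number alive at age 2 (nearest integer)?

Expected survivors = N0 · l_2 = 1500 × 0.20 = 300 → 300

300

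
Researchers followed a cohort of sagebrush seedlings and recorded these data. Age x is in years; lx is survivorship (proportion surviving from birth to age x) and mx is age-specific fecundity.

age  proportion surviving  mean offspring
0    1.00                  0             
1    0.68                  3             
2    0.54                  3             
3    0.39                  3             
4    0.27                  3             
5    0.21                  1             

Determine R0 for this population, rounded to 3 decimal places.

5.850

lx·mx by age: 0, 2.04, 1.62, 1.17, 0.81, 0.21
R0 = Σ lx·mx = 5.85 → 5.850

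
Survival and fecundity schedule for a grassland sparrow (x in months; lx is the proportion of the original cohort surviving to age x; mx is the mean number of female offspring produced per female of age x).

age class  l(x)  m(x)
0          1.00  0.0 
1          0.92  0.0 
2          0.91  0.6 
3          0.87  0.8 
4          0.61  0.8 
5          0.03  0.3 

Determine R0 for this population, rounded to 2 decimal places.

lx·mx by age: 0, 0, 0.546, 0.696, 0.488, 0.009
R0 = Σ lx·mx = 1.739 → 1.74

1.74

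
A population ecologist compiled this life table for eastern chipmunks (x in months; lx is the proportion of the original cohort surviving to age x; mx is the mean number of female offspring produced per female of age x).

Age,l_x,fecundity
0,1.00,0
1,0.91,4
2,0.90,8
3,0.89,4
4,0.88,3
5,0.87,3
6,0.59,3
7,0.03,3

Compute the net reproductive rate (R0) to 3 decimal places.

21.510

lx·mx by age: 0, 3.64, 7.2, 3.56, 2.64, 2.61, 1.77, 0.09
R0 = Σ lx·mx = 21.51 → 21.510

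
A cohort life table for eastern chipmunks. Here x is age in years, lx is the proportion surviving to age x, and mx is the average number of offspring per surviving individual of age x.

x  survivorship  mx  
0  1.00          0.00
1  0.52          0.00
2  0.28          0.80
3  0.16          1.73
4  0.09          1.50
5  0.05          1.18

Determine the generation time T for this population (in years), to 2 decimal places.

lx·mx: 0, 0, 0.224, 0.2768, 0.135, 0.059 → R0 = 0.6948
x·lx·mx: 0, 0, 0.448, 0.8304, 0.54, 0.295 → Σ = 2.1134
T = 2.1134 / 0.6948 = 3.041739… → 3.04

3.04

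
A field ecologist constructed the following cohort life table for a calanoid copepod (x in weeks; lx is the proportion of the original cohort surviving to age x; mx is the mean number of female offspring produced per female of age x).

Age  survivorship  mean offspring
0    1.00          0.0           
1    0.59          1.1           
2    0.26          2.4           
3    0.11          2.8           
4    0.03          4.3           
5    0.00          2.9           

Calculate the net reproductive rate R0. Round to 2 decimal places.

lx·mx by age: 0, 0.649, 0.624, 0.308, 0.129, 0
R0 = Σ lx·mx = 1.71 → 1.71

1.71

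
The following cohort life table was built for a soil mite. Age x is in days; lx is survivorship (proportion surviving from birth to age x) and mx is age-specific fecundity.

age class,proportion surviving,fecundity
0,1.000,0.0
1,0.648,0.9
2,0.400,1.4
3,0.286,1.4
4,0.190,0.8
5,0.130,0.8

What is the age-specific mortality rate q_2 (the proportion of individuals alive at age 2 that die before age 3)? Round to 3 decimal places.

0.285

q_2 = (l_2 − l_3) / l_2 = (0.4 − 0.286) / 0.4
     = 0.114 / 0.4 = 0.285 → 0.285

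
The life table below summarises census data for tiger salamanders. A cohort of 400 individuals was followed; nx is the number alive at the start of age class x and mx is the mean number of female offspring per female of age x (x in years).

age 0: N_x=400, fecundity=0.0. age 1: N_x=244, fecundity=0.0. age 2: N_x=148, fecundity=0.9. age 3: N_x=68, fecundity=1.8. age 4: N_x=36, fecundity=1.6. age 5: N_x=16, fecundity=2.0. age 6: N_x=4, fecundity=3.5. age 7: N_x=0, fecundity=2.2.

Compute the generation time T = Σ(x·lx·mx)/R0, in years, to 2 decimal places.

3.08

lx = nx/n0 = nx/400: 1, 0.61, 0.37, 0.17, 0.09, 0.04, 0.01, 0
lx·mx: 0, 0, 0.333, 0.306, 0.144, 0.08, 0.035, 0 → R0 = 0.898
x·lx·mx: 0, 0, 0.666, 0.918, 0.576, 0.4, 0.21, 0 → Σ = 2.77
T = 2.77 / 0.898 = 3.084633… → 3.08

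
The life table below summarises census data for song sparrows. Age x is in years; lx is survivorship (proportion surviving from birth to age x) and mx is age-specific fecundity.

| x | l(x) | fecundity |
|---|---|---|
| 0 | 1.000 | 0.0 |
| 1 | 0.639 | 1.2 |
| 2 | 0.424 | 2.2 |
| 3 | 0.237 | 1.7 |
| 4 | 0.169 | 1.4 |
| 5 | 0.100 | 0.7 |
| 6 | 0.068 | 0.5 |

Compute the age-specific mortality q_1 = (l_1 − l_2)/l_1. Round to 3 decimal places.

0.336

q_1 = (l_1 − l_2) / l_1 = (0.639 − 0.424) / 0.639
     = 0.215 / 0.639 = 0.336463… → 0.336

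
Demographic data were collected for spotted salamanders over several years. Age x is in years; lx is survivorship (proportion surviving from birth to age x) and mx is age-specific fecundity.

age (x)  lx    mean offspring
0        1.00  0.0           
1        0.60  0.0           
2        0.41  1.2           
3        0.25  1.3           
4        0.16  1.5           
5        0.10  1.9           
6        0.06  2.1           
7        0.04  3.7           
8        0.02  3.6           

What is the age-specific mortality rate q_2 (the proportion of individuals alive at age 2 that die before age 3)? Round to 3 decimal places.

q_2 = (l_2 − l_3) / l_2 = (0.41 − 0.25) / 0.41
     = 0.16 / 0.41 = 0.390244… → 0.390

0.390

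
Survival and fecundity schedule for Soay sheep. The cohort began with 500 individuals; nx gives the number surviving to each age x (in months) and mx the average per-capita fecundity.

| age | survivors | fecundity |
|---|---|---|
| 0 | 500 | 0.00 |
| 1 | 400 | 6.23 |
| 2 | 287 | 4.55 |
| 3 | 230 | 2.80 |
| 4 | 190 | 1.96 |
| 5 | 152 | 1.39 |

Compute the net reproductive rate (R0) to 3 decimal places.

10.051

lx = nx/n0 = nx/500: 1, 0.8, 0.574, 0.46, 0.38, 0.304
lx·mx by age: 0, 4.984, 2.6117, 1.288, 0.7448, 0.42256
R0 = Σ lx·mx = 10.05106 → 10.051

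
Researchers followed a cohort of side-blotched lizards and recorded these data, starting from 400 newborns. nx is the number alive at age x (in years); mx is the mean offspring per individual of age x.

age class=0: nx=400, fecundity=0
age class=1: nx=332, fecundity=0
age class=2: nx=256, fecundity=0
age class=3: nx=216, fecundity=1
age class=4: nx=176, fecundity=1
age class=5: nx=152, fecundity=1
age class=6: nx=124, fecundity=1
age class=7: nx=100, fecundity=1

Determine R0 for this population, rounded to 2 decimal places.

lx = nx/n0 = nx/400: 1, 0.83, 0.64, 0.54, 0.44, 0.38, 0.31, 0.25
lx·mx by age: 0, 0, 0, 0.54, 0.44, 0.38, 0.31, 0.25
R0 = Σ lx·mx = 1.92 → 1.92

1.92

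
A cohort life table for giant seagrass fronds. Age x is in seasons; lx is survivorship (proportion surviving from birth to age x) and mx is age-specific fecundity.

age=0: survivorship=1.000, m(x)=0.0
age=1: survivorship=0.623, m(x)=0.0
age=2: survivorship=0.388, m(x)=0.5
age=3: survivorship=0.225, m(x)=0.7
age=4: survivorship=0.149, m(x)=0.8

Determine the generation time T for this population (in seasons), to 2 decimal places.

2.84

lx·mx: 0, 0, 0.194, 0.1575, 0.1192 → R0 = 0.4707
x·lx·mx: 0, 0, 0.388, 0.4725, 0.4768 → Σ = 1.3373
T = 1.3373 / 0.4707 = 2.841088… → 2.84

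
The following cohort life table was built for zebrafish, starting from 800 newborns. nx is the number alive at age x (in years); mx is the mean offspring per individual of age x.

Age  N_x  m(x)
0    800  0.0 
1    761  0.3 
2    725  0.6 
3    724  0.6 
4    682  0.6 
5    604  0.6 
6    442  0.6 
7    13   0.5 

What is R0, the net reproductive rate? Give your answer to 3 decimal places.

lx = nx/n0 = nx/800: 1, 0.95125, 0.90625, 0.905, 0.8525, 0.755, 0.5525, 0.01625
lx·mx by age: 0, 0.285375, 0.54375, 0.543, 0.5115, 0.453, 0.3315, 0.008125
R0 = Σ lx·mx = 2.67625 → 2.676

2.676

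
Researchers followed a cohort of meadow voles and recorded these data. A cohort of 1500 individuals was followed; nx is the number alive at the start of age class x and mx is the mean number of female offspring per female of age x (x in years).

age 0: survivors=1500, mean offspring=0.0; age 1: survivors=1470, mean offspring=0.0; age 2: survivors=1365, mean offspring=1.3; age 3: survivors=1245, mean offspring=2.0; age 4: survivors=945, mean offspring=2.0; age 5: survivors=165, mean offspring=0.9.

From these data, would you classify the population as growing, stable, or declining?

lx = nx/n0 = nx/1500: 1, 0.98, 0.91, 0.83, 0.63, 0.11
R0 = Σ lx·mx = 0 + 0 + 1.183 + 1.66 + 1.26 + 0.099 = 4.202
R0 > 1, so the population is growing.

growing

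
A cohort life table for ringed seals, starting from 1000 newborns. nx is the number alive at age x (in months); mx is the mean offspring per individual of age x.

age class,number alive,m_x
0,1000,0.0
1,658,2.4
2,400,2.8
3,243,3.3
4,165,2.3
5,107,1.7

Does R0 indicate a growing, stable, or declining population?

growing

lx = nx/n0 = nx/1000: 1, 0.658, 0.4, 0.243, 0.165, 0.107
R0 = Σ lx·mx = 0 + 1.5792 + 1.12 + 0.8019 + 0.3795 + 0.1819 = 4.0625
R0 > 1, so the population is growing.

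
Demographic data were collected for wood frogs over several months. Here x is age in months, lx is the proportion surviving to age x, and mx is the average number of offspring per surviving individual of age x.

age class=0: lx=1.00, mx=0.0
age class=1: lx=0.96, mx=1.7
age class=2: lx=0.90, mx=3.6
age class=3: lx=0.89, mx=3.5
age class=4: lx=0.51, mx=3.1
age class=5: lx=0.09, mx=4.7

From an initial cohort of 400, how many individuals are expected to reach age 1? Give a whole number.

384

Expected survivors = N0 · l_1 = 400 × 0.96 = 384 → 384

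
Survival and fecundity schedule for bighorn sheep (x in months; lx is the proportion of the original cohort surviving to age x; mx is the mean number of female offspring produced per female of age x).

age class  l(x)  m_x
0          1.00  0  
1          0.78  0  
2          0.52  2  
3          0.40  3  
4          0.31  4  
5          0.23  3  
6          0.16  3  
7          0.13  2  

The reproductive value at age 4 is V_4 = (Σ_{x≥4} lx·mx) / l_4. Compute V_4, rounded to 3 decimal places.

8.613

lx·mx for x ≥ 4: 1.24, 0.69, 0.48, 0.26 → sum = 2.67
V_4 = 2.67 / l_4 = 2.67 / 0.31 = 8.612903… → 8.613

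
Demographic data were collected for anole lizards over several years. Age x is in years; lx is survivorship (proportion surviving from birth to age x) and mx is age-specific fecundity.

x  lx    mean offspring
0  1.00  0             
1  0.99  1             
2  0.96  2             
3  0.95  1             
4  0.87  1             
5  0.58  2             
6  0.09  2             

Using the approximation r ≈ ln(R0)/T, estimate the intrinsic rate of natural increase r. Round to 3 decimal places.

R0 = Σ lx·mx = 0 + 0.99 + 1.92 + 0.95 + 0.87 + 1.16 + 0.18 = 6.07
Σ x·lx·mx = 18.04; T = 18.04/6.07 = 2.97199…
r ≈ ln(R0)/T = ln(6.07)/2.97199… = 0.60678… → 0.607

0.607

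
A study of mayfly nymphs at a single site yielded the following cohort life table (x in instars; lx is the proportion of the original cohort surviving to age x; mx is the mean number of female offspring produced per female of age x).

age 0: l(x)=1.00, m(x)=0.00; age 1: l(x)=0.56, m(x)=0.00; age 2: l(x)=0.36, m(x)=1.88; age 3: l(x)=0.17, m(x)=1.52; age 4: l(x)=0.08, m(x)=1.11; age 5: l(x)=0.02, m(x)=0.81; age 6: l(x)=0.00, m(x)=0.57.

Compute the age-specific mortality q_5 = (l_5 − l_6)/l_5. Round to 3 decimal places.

q_5 = (l_5 − l_6) / l_5 = (0.02 − 0) / 0.02
     = 0.02 / 0.02 = 1 → 1.000

1.000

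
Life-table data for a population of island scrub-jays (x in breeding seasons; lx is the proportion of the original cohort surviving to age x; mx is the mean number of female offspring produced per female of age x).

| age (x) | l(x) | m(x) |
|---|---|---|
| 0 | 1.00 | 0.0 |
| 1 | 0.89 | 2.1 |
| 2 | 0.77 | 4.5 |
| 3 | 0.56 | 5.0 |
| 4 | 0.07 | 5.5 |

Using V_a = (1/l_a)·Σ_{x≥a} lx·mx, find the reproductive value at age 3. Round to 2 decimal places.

lx·mx for x ≥ 3: 2.8, 0.385 → sum = 3.185
V_3 = 3.185 / l_3 = 3.185 / 0.56 = 5.6875 → 5.69

5.69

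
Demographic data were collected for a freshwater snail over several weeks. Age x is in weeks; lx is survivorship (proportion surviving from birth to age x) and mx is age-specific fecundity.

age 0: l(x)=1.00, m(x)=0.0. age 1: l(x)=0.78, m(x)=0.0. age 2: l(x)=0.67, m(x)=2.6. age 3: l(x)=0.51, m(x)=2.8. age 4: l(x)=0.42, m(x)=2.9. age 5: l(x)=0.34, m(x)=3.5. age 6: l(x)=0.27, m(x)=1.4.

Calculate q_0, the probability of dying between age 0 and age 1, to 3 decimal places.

q_0 = (l_0 − l_1) / l_0 = (1 − 0.78) / 1
     = 0.22 / 1 = 0.22 → 0.220

0.220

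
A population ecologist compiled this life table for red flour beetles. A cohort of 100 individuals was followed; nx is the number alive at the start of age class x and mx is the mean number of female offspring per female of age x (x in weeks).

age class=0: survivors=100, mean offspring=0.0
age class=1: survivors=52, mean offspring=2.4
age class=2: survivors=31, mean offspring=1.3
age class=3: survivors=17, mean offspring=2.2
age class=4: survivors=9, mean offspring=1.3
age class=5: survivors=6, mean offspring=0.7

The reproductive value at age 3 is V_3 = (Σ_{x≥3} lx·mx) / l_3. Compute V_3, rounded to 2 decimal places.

3.14

lx = nx/n0 = nx/100: 1, 0.52, 0.31, 0.17, 0.09, 0.06
lx·mx for x ≥ 3: 0.374, 0.117, 0.042 → sum = 0.533
V_3 = 0.533 / l_3 = 0.533 / 0.17 = 3.135294… → 3.14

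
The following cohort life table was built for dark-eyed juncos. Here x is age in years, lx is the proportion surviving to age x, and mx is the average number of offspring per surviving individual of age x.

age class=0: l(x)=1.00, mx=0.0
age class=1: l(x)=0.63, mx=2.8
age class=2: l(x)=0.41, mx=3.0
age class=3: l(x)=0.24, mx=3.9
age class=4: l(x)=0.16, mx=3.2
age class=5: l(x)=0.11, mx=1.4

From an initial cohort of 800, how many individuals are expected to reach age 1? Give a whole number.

Expected survivors = N0 · l_1 = 800 × 0.63 = 504 → 504

504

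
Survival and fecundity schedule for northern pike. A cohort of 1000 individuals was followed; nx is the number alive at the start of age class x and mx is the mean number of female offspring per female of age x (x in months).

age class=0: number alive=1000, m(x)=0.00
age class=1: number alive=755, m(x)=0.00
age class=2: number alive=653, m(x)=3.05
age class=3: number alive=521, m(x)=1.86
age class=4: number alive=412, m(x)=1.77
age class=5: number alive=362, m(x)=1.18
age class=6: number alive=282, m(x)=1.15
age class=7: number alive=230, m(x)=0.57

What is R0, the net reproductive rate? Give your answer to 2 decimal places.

lx = nx/n0 = nx/1000: 1, 0.755, 0.653, 0.521, 0.412, 0.362, 0.282, 0.23
lx·mx by age: 0, 0, 1.99165, 0.96906, 0.72924, 0.42716, 0.3243, 0.1311
R0 = Σ lx·mx = 4.57251 → 4.57

4.57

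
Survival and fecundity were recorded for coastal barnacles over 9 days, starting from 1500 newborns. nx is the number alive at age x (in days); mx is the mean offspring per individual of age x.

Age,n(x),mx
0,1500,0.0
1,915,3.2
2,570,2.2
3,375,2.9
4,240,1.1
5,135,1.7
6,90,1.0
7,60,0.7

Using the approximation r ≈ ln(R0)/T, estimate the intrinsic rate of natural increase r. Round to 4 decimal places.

0.6875

lx = nx/n0 = nx/1500: 1, 0.61, 0.38, 0.25, 0.16, 0.09, 0.06, 0.04
R0 = Σ lx·mx = 0 + 1.952 + 0.836 + 0.725 + 0.176 + 0.153 + 0.06 + 0.028 = 3.93
Σ x·lx·mx = 7.824; T = 7.824/3.93 = 1.99084…
r ≈ ln(R0)/T = ln(3.93)/1.99084… = 0.687468… → 0.6875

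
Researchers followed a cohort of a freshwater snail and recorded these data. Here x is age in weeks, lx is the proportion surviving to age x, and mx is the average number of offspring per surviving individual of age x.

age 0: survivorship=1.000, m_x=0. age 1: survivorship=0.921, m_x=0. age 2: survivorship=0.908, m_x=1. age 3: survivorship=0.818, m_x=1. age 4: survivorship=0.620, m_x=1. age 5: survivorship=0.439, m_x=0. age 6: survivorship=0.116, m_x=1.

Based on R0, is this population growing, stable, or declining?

growing

R0 = Σ lx·mx = 0 + 0 + 0.908 + 0.818 + 0.62 + 0 + 0.116 = 2.462
R0 > 1, so the population is growing.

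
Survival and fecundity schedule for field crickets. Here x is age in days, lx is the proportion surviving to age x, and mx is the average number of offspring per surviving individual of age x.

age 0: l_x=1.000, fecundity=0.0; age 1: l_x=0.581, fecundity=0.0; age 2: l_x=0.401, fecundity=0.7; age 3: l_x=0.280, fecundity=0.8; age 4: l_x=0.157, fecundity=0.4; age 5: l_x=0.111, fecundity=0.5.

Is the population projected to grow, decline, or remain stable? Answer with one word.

R0 = Σ lx·mx = 0 + 0 + 0.2807 + 0.224 + 0.0628 + 0.0555 = 0.623
R0 < 1, so the population is declining.

declining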